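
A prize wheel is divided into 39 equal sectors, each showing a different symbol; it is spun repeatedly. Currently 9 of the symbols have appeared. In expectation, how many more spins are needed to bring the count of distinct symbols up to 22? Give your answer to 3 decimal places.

The wait to go from k to k+1 distinct symbols is geometric with mean 39/(39-k).
Sum over k = 9,...,21: E = 39/30 + 39/29 + 39/28 + ... + 39/19 + 39/18 = 21.6619.

21.662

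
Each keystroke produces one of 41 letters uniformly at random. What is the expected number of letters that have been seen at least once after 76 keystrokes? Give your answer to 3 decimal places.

34.723

For each letter, P(seen in 76 keystrokes) = 1 - (40/41)^76 = 0.8469.
By linearity of expectation, E[distinct seen] = 41·(1 - (40/41)^76) = 34.7227.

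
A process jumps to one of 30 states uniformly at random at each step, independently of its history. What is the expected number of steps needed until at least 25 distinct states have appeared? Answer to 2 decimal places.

51.35

Going from k to k+1 distinct takes a geometric number of steps with mean 30/(30-k).
Sum over k = 0,...,24: E = 30/30 + 30/29 + 30/28 + ... + 30/7 + 30/6 = 51.350.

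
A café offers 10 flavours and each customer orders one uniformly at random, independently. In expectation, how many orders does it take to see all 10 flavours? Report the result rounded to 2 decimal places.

Split into phases: going from k distinct to k+1 distinct takes on average 10/(10-k) orders.
E[T] = 10/10 + 10/9 + 10/8 + ... + 10/2 + 10/1 = 10·H_{10}.
H_{10} = 2.929, so E[T] = 29.290.

29.29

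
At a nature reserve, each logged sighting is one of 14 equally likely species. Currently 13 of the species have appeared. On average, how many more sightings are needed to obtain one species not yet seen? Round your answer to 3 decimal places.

14.000

The number of sightings until the next new species is geometric with success probability 1/14, so its mean is 14/1.
E = 14/1 = 14.0000.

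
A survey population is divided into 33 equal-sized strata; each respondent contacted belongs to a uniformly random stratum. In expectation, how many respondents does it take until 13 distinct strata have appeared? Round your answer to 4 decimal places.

Going from k to k+1 distinct takes a geometric number of respondents with mean 33/(33-k).
Sum over k = 0,...,12: E = 33/33 + 33/32 + 33/31 + ... + 33/22 + 33/21 = 16.20493.

16.2049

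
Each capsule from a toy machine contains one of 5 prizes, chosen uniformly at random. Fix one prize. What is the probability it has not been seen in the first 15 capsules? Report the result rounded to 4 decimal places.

0.0352

Each capsule misses the fixed prize with probability (5-1)/5 = 4/5, independently.
P(still missing after 15) = (4/5)^15 = 0.03518.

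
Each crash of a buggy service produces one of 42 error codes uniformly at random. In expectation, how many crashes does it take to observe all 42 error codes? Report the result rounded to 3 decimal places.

The wait to go from k to k+1 distinct error codes is geometric with mean 42/(42-k).
E[T] = 42/42 + 42/41 + 42/40 + ... + 42/2 + 42/1 = 42·H_{42}.
H_{42} = 4.3267, so E[T] = 181.7232.

181.723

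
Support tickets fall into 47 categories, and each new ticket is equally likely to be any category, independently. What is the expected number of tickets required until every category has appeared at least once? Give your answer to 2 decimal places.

208.58

After k distinct categories have appeared, the next ticket gives a new one with probability (47-k)/47, so the expected wait for the (k+1)-th is 47/(47-k).
E[T] = 47/47 + 47/46 + 47/45 + ... + 47/2 + 47/1 = 47·H_{47}.
H_{47} = 4.438, so E[T] = 208.584.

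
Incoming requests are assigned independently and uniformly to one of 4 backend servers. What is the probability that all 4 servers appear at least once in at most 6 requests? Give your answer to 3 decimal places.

0.381

By inclusion–exclusion over which servers are missing,
P(all seen) = Σ_{j=0}^{4} (-1)^j C(4,j)((4-j)/4)^6
= 1.0000 - 0.7119 + 0.0938 - 0.0010 + 0.0000
= 0.3809.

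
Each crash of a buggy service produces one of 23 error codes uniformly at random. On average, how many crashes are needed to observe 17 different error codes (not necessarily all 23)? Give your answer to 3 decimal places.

Going from k to k+1 distinct takes a geometric number of crashes with mean 23/(23-k).
Sum over k = 0,...,16: E = 23/23 + 23/22 + 23/21 + ... + 23/8 + 23/7 = 29.5387.

29.539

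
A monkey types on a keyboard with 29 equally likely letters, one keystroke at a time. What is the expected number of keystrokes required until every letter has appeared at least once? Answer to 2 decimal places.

After k distinct letters have appeared, the next keystroke gives a new one with probability (29-k)/29, so the expected wait for the (k+1)-th is 29/(29-k).
E[T] = 29/29 + 29/28 + 29/27 + ... + 29/2 + 29/1 = 29·H_{29}.
H_{29} = 3.962, so E[T] = 114.888.

114.89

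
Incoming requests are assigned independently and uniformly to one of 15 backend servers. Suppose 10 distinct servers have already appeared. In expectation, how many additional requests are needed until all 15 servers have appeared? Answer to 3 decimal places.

34.250

The wait to go from k to k+1 distinct servers is geometric with mean 15/(15-k).
Sum over k = 10,...,14: E = 15/5 + 15/4 + 15/3 + 15/2 + 15/1 = 34.2500.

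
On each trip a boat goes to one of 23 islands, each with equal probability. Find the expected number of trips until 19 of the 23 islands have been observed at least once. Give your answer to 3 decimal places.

With k distinct islands already seen, the next new one arrives after an expected 23/(23-k) trips.
Sum over k = 0,...,18: E = 23/23 + 23/22 + 23/21 + ... + 23/6 + 23/5 = 37.9720.

37.972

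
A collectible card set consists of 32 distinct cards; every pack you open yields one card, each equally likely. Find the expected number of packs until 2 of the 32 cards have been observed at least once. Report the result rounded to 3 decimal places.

Going from k to k+1 distinct takes a geometric number of packs with mean 32/(32-k).
Sum over k = 0,...,1: E = 32/32 + 32/31 = 2.0323.

2.032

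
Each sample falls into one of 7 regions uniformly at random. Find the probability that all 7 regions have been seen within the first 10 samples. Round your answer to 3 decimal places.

0.105

Let A_i be the event that region i is missing after 10 samples. By inclusion–exclusion on the A_i,
P(all seen) = Σ_{j=0}^{7} (-1)^j C(7,j)((7-j)/7)^10
= 1.0000 - 1.4984 + 0.7260 - 0.1299 + 0.0073 - 0.0001 + 0.0000 - 0.0000
= 0.1049.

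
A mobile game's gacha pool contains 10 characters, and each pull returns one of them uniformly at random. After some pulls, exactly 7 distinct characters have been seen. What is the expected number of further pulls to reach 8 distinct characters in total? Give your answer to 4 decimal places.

The wait to go from k to k+1 distinct characters is geometric with mean 10/(10-k).
Only the k = 7 term is needed: E = 10/3 = 3.33333.

3.3333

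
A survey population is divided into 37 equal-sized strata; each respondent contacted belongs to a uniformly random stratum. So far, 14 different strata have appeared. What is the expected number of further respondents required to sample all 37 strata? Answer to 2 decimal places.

138.17

With k distinct strata already seen, the next new one takes an expected 37/(37-k) respondents.
Sum over k = 14,...,36: E = 37/23 + 37/22 + 37/21 + ... + 37/2 + 37/1 = 138.169.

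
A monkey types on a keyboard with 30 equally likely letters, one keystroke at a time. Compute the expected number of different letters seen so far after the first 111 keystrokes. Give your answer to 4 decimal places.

For each letter, P(seen in 111 keystrokes) = 1 - (29/30)^111 = 0.97679.
By linearity of expectation, E[distinct seen] = 30·(1 - (29/30)^111) = 29.30363.

29.3036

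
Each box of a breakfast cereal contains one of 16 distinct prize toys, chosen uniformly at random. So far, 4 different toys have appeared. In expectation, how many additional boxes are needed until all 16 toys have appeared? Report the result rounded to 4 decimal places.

With k distinct toys already seen, the next new one takes an expected 16/(16-k) boxes.
Sum over k = 4,...,15: E = 16/12 + 16/11 + 16/10 + ... + 16/2 + 16/1 = 49.65137.

49.6514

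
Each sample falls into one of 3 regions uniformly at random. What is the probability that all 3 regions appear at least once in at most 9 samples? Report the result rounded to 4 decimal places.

0.9221

Let A_i be the event that region i is missing after 9 samples. By inclusion–exclusion on the A_i,
P(all seen) = Σ_{j=0}^{3} (-1)^j C(3,j)((3-j)/3)^9
= 1.00000 - 0.07804 + 0.00015 - 0.00000
= 0.92212.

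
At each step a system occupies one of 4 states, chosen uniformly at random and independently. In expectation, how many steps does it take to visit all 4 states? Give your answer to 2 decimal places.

Split into phases: going from k distinct to k+1 distinct takes on average 4/(4-k) steps.
E[T] = 4/4 + 4/3 + 4/2 + 4/1 = 4·H_{4}.
H_{4} = 2.083, so E[T] = 8.333.

8.33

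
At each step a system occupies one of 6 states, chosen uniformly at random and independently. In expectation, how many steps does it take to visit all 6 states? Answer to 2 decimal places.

14.70

The wait to go from k to k+1 distinct states is geometric with mean 6/(6-k).
E[T] = 6/6 + 6/5 + 6/4 + 6/3 + 6/2 + 6/1 = 6·H_{6}.
H_{6} = 2.450, so E[T] = 14.700.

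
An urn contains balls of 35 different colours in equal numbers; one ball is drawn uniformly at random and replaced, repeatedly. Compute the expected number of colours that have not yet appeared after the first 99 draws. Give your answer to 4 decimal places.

For each colour, P(unseen after 99) = (34/35)^99 = 0.05671.
By linearity of expectation, E[unseen] = 35·(34/35)^99 = 1.98493.

1.9849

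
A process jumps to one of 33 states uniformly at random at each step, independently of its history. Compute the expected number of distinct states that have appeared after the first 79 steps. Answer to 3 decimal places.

For each state, P(seen in 79 steps) = 1 - (32/33)^79 = 0.9120.
By linearity of expectation, E[distinct seen] = 33·(1 - (32/33)^79) = 30.0976.

30.098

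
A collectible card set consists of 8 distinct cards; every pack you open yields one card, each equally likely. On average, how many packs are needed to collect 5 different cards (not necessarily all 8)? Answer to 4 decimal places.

7.0762

With k distinct cards already seen, the next new one arrives after an expected 8/(8-k) packs.
Sum over k = 0,...,4: E = 8/8 + 8/7 + 8/6 + 8/5 + 8/4 = 7.07619.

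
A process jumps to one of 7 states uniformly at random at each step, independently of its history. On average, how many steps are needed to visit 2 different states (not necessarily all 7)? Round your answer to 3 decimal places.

Going from k to k+1 distinct takes a geometric number of steps with mean 7/(7-k).
Sum over k = 0,...,1: E = 7/7 + 7/6 = 2.1667.

2.167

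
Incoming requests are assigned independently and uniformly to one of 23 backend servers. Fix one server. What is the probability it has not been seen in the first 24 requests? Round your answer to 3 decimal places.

0.344

On each request the fixed server fails to appear with probability 22/23.
P(still missing after 24) = (22/23)^24 = 0.3441.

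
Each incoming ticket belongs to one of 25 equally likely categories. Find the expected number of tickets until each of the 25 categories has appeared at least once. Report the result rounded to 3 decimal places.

95.399

Split into phases: going from k distinct to k+1 distinct takes on average 25/(25-k) tickets.
E[T] = 25/25 + 25/24 + 25/23 + ... + 25/2 + 25/1 = 25·H_{25}.
H_{25} = 3.8160, so E[T] = 95.3990.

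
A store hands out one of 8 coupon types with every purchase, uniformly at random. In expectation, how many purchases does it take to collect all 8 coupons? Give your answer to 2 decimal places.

Split into phases: going from k distinct to k+1 distinct takes on average 8/(8-k) purchases.
E[T] = 8/8 + 8/7 + 8/6 + ... + 8/2 + 8/1 = 8·H_{8}.
H_{8} = 2.718, so E[T] = 21.743.

21.74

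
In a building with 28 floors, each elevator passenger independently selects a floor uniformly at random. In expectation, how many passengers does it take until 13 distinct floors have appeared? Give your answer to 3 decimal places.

With k distinct floors already seen, the next new one arrives after an expected 28/(28-k) passengers.
Sum over k = 0,...,12: E = 28/28 + 28/27 + 28/26 + ... + 28/17 + 28/16 = 17.0504.

17.050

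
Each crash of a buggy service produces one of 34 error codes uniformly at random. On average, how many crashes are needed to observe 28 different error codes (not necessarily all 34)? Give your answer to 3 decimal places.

56.719

With k distinct error codes already seen, the next new one arrives after an expected 34/(34-k) crashes.
Sum over k = 0,...,27: E = 34/34 + 34/33 + 34/32 + ... + 34/8 + 34/7 = 56.7191.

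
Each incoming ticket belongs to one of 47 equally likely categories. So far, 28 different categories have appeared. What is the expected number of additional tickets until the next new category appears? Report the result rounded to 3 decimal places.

The number of tickets until the next new category is geometric with success probability 19/47, so its mean is 47/19.
E = 47/19 = 2.4737.

2.474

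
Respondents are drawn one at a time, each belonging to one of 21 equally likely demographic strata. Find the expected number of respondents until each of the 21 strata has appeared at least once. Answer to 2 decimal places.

The wait to go from k to k+1 distinct strata is geometric with mean 21/(21-k).
E[T] = 21/21 + 21/20 + 21/19 + ... + 21/2 + 21/1 = 21·H_{21}.
H_{21} = 3.645, so E[T] = 76.553.

76.55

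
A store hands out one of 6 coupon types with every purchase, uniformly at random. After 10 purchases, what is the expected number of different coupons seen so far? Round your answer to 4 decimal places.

5.0310

For each coupon, P(seen in 10 purchases) = 1 - (5/6)^10 = 0.83849.
By linearity of expectation, E[distinct seen] = 6·(1 - (5/6)^10) = 5.03097.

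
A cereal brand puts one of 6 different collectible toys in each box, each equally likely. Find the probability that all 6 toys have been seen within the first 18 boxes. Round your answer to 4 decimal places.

0.7847

By inclusion–exclusion over which toys are missing,
P(all seen) = Σ_{j=0}^{6} (-1)^j C(6,j)((6-j)/6)^18
= 1.00000 - 0.22537 + 0.01015 - 0.00008 + 0.00000 - 0.00000 + 0.00000
= 0.78471.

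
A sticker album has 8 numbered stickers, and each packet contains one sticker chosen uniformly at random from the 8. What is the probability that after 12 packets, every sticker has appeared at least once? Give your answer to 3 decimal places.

0.093

Let A_i be the event that sticker i is missing after 12 packets. By inclusion–exclusion on the A_i,
P(all seen) = Σ_{j=0}^{8} (-1)^j C(8,j)((8-j)/8)^12
= 1.0000 - 1.6113 + 0.8869 - 0.1990 + 0.0171 - 0.0004 + 0.0000 - 0.0000 + 0.0000
= 0.0933.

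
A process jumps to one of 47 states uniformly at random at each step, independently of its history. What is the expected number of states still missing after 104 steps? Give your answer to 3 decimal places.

5.020

For each state, P(unseen after 104) = (46/47)^104 = 0.1068.
By linearity of expectation, E[unseen] = 47·(46/47)^104 = 5.0204.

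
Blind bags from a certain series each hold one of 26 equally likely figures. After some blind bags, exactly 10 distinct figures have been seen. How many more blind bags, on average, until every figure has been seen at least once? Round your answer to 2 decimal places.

87.90

The wait to go from k to k+1 distinct figures is geometric with mean 26/(26-k).
Sum over k = 10,...,25: E = 26/16 + 26/15 + 26/14 + ... + 26/2 + 26/1 = 87.899.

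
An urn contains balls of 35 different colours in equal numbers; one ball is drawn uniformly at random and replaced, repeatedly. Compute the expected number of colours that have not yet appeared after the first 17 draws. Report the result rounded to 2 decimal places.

For each colour, P(unseen after 17) = (34/35)^17 = 0.611.
By linearity of expectation, E[unseen] = 35·(34/35)^17 = 21.382.

21.38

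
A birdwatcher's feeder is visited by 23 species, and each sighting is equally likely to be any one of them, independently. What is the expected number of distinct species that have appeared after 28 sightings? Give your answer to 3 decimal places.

For each species, P(seen in 28 sightings) = 1 - (22/23)^28 = 0.7120.
By linearity of expectation, E[distinct seen] = 23·(1 - (22/23)^28) = 16.3750.

16.375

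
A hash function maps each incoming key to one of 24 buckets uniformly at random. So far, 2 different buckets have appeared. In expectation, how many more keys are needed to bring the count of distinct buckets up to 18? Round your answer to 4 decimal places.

The wait to go from k to k+1 distinct buckets is geometric with mean 24/(24-k).
Sum over k = 2,...,17: E = 24/22 + 24/21 + 24/20 + ... + 24/8 + 24/7 = 29.77952.

29.7795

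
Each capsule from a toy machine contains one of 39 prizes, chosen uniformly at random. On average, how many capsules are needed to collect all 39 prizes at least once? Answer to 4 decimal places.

165.8882

Split into phases: going from k distinct to k+1 distinct takes on average 39/(39-k) capsules.
E[T] = 39/39 + 39/38 + 39/37 + ... + 39/2 + 39/1 = 39·H_{39}.
H_{39} = 4.25354, so E[T] = 165.88818.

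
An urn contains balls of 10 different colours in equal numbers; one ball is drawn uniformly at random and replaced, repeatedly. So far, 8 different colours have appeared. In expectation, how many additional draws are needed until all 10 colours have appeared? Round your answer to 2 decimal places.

From k distinct to k+1 distinct takes on average 10/(10-k) draws.
Sum over k = 8,...,9: E = 10/2 + 10/1 = 15.000.

15.00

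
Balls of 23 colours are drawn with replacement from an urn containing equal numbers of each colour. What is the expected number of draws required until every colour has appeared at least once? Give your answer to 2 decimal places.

85.89

After k distinct colours have appeared, the next draw gives a new one with probability (23-k)/23, so the expected wait for the (k+1)-th is 23/(23-k).
E[T] = 23/23 + 23/22 + 23/21 + ... + 23/2 + 23/1 = 23·H_{23}.
H_{23} = 3.734, so E[T] = 85.889.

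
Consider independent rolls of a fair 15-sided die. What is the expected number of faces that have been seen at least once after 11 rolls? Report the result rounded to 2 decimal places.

For each face, P(seen in 11 rolls) = 1 - (14/15)^11 = 0.532.
By linearity of expectation, E[distinct seen] = 15·(1 - (14/15)^11) = 7.977.

7.98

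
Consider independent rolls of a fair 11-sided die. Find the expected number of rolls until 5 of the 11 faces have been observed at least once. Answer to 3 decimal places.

6.269

Going from k to k+1 distinct takes a geometric number of rolls with mean 11/(11-k).
Sum over k = 0,...,4: E = 11/11 + 11/10 + 11/9 + 11/8 + 11/7 = 6.2687.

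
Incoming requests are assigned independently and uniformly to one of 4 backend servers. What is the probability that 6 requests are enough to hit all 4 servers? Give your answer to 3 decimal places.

0.381

Let A_i be the event that server i is missing after 6 requests. By inclusion–exclusion on the A_i,
P(all seen) = Σ_{j=0}^{4} (-1)^j C(4,j)((4-j)/4)^6
= 1.0000 - 0.7119 + 0.0938 - 0.0010 + 0.0000
= 0.3809.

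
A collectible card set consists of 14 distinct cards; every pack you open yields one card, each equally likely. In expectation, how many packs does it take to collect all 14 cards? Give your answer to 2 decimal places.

Split into phases: going from k distinct to k+1 distinct takes on average 14/(14-k) packs.
E[T] = 14/14 + 14/13 + 14/12 + ... + 14/2 + 14/1 = 14·H_{14}.
H_{14} = 3.252, so E[T] = 45.522.

45.52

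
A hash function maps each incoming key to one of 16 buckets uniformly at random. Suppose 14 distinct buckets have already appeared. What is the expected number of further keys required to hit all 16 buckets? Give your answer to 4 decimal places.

With k distinct buckets already seen, the next new one takes an expected 16/(16-k) keys.
Sum over k = 14,...,15: E = 16/2 + 16/1 = 24.00000.

24.0000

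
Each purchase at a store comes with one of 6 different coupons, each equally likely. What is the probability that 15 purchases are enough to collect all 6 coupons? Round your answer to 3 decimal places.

By inclusion–exclusion over which coupons are missing,
P(all seen) = Σ_{j=0}^{6} (-1)^j C(6,j)((6-j)/6)^15
= 1.0000 - 0.3894 + 0.0343 - 0.0006 + 0.0000 - 0.0000 + 0.0000
= 0.6442.

0.644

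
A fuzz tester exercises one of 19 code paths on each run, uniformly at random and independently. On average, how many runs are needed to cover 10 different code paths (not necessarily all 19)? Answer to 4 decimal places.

13.6567

Going from k to k+1 distinct takes a geometric number of runs with mean 19/(19-k).
Sum over k = 0,...,9: E = 19/19 + 19/18 + 19/17 + ... + 19/11 + 19/10 = 13.65666.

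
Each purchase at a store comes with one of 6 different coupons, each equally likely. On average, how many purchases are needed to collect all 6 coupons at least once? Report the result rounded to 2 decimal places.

14.70

After k distinct coupons have appeared, the next purchase gives a new one with probability (6-k)/6, so the expected wait for the (k+1)-th is 6/(6-k).
E[T] = 6/6 + 6/5 + 6/4 + 6/3 + 6/2 + 6/1 = 6·H_{6}.
H_{6} = 2.450, so E[T] = 14.700.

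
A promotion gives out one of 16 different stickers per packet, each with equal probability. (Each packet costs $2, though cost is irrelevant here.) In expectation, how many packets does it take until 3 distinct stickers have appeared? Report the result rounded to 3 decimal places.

Going from k to k+1 distinct takes a geometric number of packets with mean 16/(16-k).
Sum over k = 0,...,2: E = 16/16 + 16/15 + 16/14 = 3.2095.

3.210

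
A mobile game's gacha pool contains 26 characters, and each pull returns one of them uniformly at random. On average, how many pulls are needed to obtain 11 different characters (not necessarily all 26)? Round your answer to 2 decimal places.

Going from k to k+1 distinct takes a geometric number of pulls with mean 26/(26-k).
Sum over k = 0,...,10: E = 26/26 + 26/25 + 26/24 + ... + 26/17 + 26/16 = 13.941.

13.94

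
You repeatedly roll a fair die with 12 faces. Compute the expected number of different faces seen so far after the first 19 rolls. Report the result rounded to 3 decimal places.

9.703

For each face, P(seen in 19 rolls) = 1 - (11/12)^19 = 0.8086.
By linearity of expectation, E[distinct seen] = 12·(1 - (11/12)^19) = 9.7028.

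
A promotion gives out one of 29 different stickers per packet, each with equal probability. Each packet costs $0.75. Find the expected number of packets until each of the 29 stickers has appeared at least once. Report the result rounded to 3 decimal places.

114.888

After k distinct stickers have appeared, the next packet gives a new one with probability (29-k)/29, so the expected wait for the (k+1)-th is 29/(29-k).
E[T] = 29/29 + 29/28 + 29/27 + ... + 29/2 + 29/1 = 29·H_{29}.
H_{29} = 3.9617, so E[T] = 114.8880.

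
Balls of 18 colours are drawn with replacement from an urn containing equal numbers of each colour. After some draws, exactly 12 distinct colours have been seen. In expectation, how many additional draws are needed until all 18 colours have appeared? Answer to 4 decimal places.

44.1000

With k distinct colours already seen, the next new one takes an expected 18/(18-k) draws.
Sum over k = 12,...,17: E = 18/6 + 18/5 + 18/4 + 18/3 + 18/2 + 18/1 = 44.10000.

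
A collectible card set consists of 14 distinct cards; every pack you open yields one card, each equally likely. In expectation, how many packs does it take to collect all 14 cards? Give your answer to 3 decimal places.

45.522

After k distinct cards have appeared, the next pack gives a new one with probability (14-k)/14, so the expected wait for the (k+1)-th is 14/(14-k).
E[T] = 14/14 + 14/13 + 14/12 + ... + 14/2 + 14/1 = 14·H_{14}.
H_{14} = 3.2516, so E[T] = 45.5219.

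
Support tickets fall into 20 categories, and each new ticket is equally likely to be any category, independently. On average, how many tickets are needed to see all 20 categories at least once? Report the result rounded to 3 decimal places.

71.955

The wait to go from k to k+1 distinct categories is geometric with mean 20/(20-k).
E[T] = 20/20 + 20/19 + 20/18 + ... + 20/2 + 20/1 = 20·H_{20}.
H_{20} = 3.5977, so E[T] = 71.9548.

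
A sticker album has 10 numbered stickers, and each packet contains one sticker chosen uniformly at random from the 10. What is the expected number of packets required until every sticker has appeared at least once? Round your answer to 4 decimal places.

29.2897

After k distinct stickers have appeared, the next packet gives a new one with probability (10-k)/10, so the expected wait for the (k+1)-th is 10/(10-k).
E[T] = 10/10 + 10/9 + 10/8 + ... + 10/2 + 10/1 = 10·H_{10}.
H_{10} = 2.92897, so E[T] = 29.28968.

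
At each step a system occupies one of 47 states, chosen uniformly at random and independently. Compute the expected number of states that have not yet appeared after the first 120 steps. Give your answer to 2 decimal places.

3.56

For each state, P(unseen after 120) = (46/47)^120 = 0.076.
By linearity of expectation, E[unseen] = 47·(46/47)^120 = 3.559.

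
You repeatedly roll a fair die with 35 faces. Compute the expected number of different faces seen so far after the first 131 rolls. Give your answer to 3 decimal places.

For each face, P(seen in 131 rolls) = 1 - (34/35)^131 = 0.9776.
By linearity of expectation, E[distinct seen] = 35·(1 - (34/35)^131) = 34.2150.

34.215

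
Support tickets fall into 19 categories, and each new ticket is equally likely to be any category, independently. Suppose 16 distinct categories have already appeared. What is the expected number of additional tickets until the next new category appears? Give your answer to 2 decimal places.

6.33

The number of tickets until the next new category is geometric with success probability 3/19, so its mean is 19/3.
E = 19/3 = 6.333.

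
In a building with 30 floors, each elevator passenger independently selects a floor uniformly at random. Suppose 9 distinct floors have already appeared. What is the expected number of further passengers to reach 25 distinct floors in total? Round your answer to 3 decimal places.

40.861

With k distinct floors already seen, the next new one takes an expected 30/(30-k) passengers.
Sum over k = 9,...,24: E = 30/21 + 30/20 + 30/19 + ... + 30/7 + 30/6 = 40.8608.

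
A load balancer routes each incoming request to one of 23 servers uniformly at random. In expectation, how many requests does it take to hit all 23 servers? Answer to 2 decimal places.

Split into phases: going from k distinct to k+1 distinct takes on average 23/(23-k) requests.
E[T] = 23/23 + 23/22 + 23/21 + ... + 23/2 + 23/1 = 23·H_{23}.
H_{23} = 3.734, so E[T] = 85.889.

85.89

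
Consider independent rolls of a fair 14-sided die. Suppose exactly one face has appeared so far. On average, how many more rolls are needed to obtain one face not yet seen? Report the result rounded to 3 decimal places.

1.077

Each roll yields a new face with probability (14-1)/14 = 13/14, so the wait is geometric with mean 14/13.
E = 14/13 = 1.0769.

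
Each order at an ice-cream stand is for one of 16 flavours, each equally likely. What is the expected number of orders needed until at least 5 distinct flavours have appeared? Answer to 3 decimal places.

5.774

Going from k to k+1 distinct takes a geometric number of orders with mean 16/(16-k).
Sum over k = 0,...,4: E = 16/16 + 16/15 + 16/14 + 16/13 + 16/12 = 5.7736.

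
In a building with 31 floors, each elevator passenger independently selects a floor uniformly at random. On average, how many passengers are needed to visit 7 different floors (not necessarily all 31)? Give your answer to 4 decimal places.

Going from k to k+1 distinct takes a geometric number of passengers with mean 31/(31-k).
Sum over k = 0,...,6: E = 31/31 + 31/30 + 31/29 + ... + 31/26 + 31/25 = 7.78990.

7.7899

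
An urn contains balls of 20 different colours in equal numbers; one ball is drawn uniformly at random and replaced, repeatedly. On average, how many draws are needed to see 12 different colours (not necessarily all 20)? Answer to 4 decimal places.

With k distinct colours already seen, the next new one arrives after an expected 20/(20-k) draws.
Sum over k = 0,...,11: E = 20/20 + 20/19 + 20/18 + ... + 20/10 + 20/9 = 17.59765.

17.5977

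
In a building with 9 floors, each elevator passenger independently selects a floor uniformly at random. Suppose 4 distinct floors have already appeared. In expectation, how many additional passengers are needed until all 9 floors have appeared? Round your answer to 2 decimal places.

The wait to go from k to k+1 distinct floors is geometric with mean 9/(9-k).
Sum over k = 4,...,8: E = 9/5 + 9/4 + 9/3 + 9/2 + 9/1 = 20.550.

20.55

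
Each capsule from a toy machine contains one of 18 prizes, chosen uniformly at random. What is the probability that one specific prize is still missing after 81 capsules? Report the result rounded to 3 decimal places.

0.010

On each capsule the fixed prize fails to appear with probability 17/18.
P(still missing after 81) = (17/18)^81 = 0.0098.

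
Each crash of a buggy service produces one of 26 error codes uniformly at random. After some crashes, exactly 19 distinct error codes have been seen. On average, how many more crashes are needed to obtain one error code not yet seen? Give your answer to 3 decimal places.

Each crash yields a new error code with probability (26-19)/26 = 7/26, so the wait is geometric with mean 26/7.
E = 26/7 = 3.7143.

3.714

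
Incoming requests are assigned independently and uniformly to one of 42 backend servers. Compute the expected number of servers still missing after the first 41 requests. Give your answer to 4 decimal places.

15.6375

For each server, P(unseen after 41) = (41/42)^41 = 0.37232.
By linearity of expectation, E[unseen] = 42·(41/42)^41 = 15.63747.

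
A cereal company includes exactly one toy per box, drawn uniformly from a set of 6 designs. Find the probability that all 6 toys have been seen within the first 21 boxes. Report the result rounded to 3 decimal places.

0.873

Let A_i be the event that toy i is missing after 21 boxes. By inclusion–exclusion on the A_i,
P(all seen) = Σ_{j=0}^{6} (-1)^j C(6,j)((6-j)/6)^21
= 1.0000 - 0.1304 + 0.0030 - 0.0000 + 0.0000 - 0.0000 + 0.0000
= 0.8726.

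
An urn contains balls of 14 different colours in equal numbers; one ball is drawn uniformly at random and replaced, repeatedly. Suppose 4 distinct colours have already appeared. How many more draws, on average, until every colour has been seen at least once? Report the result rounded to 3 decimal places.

41.006

With k distinct colours already seen, the next new one takes an expected 14/(14-k) draws.
Sum over k = 4,...,13: E = 14/10 + 14/9 + 14/8 + ... + 14/2 + 14/1 = 41.0056.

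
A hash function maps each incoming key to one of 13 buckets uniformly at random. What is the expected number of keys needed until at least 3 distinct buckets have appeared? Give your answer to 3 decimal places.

3.265

Going from k to k+1 distinct takes a geometric number of keys with mean 13/(13-k).
Sum over k = 0,...,2: E = 13/13 + 13/12 + 13/11 = 3.2652.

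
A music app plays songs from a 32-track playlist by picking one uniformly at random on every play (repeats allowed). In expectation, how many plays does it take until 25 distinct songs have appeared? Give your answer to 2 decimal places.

Going from k to k+1 distinct takes a geometric number of plays with mean 32/(32-k).
Sum over k = 0,...,24: E = 32/32 + 32/31 + 32/30 + ... + 32/9 + 32/8 = 46.900.

46.90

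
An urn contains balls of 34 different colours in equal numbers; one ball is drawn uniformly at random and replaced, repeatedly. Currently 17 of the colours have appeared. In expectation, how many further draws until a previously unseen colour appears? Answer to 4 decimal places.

2.0000

Each draw yields a new colour with probability (34-17)/34 = 17/34, so the wait is geometric with mean 34/17.
E = 34/17 = 2.00000.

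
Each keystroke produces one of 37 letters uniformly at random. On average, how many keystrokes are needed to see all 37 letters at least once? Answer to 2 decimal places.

155.46

After k distinct letters have appeared, the next keystroke gives a new one with probability (37-k)/37, so the expected wait for the (k+1)-th is 37/(37-k).
E[T] = 37/37 + 37/36 + 37/35 + ... + 37/2 + 37/1 = 37·H_{37}.
H_{37} = 4.202, so E[T] = 155.459.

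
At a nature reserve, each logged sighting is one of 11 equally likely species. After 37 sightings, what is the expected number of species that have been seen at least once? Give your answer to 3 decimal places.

10.677

For each species, P(seen in 37 sightings) = 1 - (10/11)^37 = 0.9706.
By linearity of expectation, E[distinct seen] = 11·(1 - (10/11)^37) = 10.6765.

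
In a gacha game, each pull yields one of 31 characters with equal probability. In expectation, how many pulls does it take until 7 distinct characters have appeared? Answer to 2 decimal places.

Going from k to k+1 distinct takes a geometric number of pulls with mean 31/(31-k).
Sum over k = 0,...,6: E = 31/31 + 31/30 + 31/29 + ... + 31/26 + 31/25 = 7.790.

7.79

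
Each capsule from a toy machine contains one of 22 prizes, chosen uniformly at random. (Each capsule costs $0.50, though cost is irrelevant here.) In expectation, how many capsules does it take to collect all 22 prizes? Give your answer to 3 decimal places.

81.198

After k distinct prizes have appeared, the next capsule gives a new one with probability (22-k)/22, so the expected wait for the (k+1)-th is 22/(22-k).
E[T] = 22/22 + 22/21 + 22/20 + ... + 22/2 + 22/1 = 22·H_{22}.
H_{22} = 3.6908, so E[T] = 81.1979.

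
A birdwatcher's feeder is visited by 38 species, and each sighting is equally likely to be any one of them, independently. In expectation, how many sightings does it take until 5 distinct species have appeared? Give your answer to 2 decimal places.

5.29

With k distinct species already seen, the next new one arrives after an expected 38/(38-k) sightings.
Sum over k = 0,...,4: E = 38/38 + 38/37 + 38/36 + 38/35 + 38/34 = 5.286.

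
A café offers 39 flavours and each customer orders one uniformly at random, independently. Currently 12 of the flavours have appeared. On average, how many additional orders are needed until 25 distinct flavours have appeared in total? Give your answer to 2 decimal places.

With k distinct flavours already seen, the next new one takes an expected 39/(39-k) orders.
Sum over k = 12,...,24: E = 39/27 + 39/26 + 39/25 + ... + 39/16 + 39/15 = 24.956.

24.96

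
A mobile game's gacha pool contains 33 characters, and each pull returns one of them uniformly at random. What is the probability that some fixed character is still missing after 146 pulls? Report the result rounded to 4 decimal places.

0.0112

Each pull misses the fixed character with probability (33-1)/33 = 32/33, independently.
P(still missing after 146) = (32/33)^146 = 0.01119.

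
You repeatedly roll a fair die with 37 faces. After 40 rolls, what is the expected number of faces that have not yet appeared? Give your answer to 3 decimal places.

For each face, P(unseen after 40) = (36/37)^40 = 0.3342.
By linearity of expectation, E[unseen] = 37·(36/37)^40 = 12.3661.

12.366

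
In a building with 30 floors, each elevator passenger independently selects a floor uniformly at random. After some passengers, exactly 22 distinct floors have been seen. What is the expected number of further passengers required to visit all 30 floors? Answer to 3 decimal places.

The wait to go from k to k+1 distinct floors is geometric with mean 30/(30-k).
Sum over k = 22,...,29: E = 30/8 + 30/7 + 30/6 + ... + 30/2 + 30/1 = 81.5357.

81.536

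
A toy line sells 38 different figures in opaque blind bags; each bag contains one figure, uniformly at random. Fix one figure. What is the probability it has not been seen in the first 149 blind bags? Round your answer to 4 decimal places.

On each blind bag the fixed figure fails to appear with probability 37/38.
P(still missing after 149) = (37/38)^149 = 0.01881.

0.0188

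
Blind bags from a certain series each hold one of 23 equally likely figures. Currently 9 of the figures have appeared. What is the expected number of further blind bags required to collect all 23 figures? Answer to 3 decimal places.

74.786

The wait to go from k to k+1 distinct figures is geometric with mean 23/(23-k).
Sum over k = 9,...,22: E = 23/14 + 23/13 + 23/12 + ... + 23/2 + 23/1 = 74.7859.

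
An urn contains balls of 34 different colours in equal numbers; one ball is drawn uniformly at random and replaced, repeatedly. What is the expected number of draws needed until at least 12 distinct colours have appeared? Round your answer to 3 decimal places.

14.531

With k distinct colours already seen, the next new one arrives after an expected 34/(34-k) draws.
Sum over k = 0,...,11: E = 34/34 + 34/33 + 34/32 + ... + 34/24 + 34/23 = 14.5315.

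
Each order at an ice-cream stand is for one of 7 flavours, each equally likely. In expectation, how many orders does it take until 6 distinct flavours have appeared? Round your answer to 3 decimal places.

11.150

With k distinct flavours already seen, the next new one arrives after an expected 7/(7-k) orders.
Sum over k = 0,...,5: E = 7/7 + 7/6 + 7/5 + 7/4 + 7/3 + 7/2 = 11.1500.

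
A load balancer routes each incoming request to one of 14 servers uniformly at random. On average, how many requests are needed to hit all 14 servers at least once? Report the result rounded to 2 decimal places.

45.52

Split into phases: going from k distinct to k+1 distinct takes on average 14/(14-k) requests.
E[T] = 14/14 + 14/13 + 14/12 + ... + 14/2 + 14/1 = 14·H_{14}.
H_{14} = 3.252, so E[T] = 45.522.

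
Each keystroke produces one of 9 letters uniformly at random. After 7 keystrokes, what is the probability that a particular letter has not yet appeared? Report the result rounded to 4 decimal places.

0.4385

Each keystroke misses the fixed letter with probability (9-1)/9 = 8/9, independently.
P(still missing after 7) = (8/9)^7 = 0.43846.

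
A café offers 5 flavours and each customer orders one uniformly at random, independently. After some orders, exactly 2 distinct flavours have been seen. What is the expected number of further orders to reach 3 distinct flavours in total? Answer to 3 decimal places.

1.667

With k distinct flavours already seen, the next new one takes an expected 5/(5-k) orders.
Only the k = 2 term is needed: E = 5/3 = 1.6667.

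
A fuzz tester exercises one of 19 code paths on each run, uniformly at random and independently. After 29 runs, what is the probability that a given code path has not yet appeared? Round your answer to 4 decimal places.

On each run the fixed code path fails to appear with probability 18/19.
P(still missing after 29) = (18/19)^29 = 0.20847.

0.2085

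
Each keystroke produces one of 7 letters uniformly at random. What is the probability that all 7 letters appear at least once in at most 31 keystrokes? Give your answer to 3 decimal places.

Let A_i be the event that letter i is missing after 31 keystrokes. By inclusion–exclusion on the A_i,
P(all seen) = Σ_{j=0}^{7} (-1)^j C(7,j)((7-j)/7)^31
= 1.0000 - 0.0589 + 0.0006 - 0.0000 + 0.0000 - 0.0000 + 0.0000 - 0.0000
= 0.9418.

0.942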